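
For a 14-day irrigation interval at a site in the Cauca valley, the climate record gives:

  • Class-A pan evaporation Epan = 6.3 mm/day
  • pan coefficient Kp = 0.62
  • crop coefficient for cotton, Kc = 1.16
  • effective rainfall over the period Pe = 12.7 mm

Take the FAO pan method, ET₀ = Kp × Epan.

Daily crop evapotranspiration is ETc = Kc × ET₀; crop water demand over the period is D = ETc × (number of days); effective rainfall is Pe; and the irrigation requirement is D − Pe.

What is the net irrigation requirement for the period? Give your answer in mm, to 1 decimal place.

50.7 mm

ET₀ = 0.62 × 6.3 = 3.9060 mm/d
ETc = Kc × ET₀ = 1.16 × 3.9060 = 4.5310 mm/d
Crop demand D = ETc × 14 d = 4.5310 × 14 = 63.434 mm
D − Pe = 63.434 − 12.7 = 50.734 mm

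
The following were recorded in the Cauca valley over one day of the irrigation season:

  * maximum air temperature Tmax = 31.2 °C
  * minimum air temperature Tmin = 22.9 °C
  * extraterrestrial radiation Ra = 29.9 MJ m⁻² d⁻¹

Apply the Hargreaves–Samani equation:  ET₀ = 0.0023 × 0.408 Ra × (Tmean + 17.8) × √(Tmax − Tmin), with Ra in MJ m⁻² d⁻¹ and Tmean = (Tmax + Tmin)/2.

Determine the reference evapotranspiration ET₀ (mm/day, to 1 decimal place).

Tmean = (31.2 + 22.9)/2 = 27.05 °C
0.408 Ra = 0.408 × 29.9 = 12.1992 mm/d equivalent
ET₀ = 0.0023 × 12.1992 × (27.05 + 17.8) × √8.3 = 0.0023 × 12.1992 × 44.85 × 2.8810 = 3.6255 mm/d

3.6 mm/day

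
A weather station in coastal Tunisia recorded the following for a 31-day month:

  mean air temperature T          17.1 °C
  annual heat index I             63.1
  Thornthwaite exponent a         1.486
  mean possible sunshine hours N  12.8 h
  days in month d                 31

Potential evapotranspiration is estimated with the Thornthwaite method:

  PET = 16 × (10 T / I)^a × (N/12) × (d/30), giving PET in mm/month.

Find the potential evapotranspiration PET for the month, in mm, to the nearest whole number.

10T/I = 10 × 17.1 / 63.1 = 2.7100
(10T/I)^a = 2.7100^1.486 = 4.3994
Uncorrected PET = 16 × 4.3994 = 70.390 mm
Correction = (N/12)(d/30) = (12.8/12)(31/30) = 1.1022
PET = 70.390 × 1.1022 = 77.584 mm/month

78 mm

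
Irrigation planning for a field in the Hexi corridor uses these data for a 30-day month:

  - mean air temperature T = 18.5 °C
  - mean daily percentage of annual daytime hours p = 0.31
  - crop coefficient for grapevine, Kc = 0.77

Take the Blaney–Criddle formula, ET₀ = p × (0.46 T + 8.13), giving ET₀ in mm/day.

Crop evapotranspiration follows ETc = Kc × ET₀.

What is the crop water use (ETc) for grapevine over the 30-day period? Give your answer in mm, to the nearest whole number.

119 mm

ET₀ = 0.31 × (0.46 × 18.5 + 8.13) = 0.31 × 16.640 = 5.1584 mm/d
ETc = Kc × ET₀ = 0.77 × 5.1584 = 3.9720 mm/d
Over 30 days: 3.9720 × 30 = 119.160 mm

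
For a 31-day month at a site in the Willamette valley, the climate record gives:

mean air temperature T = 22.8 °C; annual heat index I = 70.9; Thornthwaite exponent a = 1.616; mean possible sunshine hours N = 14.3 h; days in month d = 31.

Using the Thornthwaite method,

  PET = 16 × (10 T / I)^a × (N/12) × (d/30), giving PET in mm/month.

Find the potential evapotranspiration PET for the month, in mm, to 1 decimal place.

10T/I = 10 × 22.8 / 70.9 = 3.2158
(10T/I)^a = 3.2158^1.616 = 6.6036
Uncorrected PET = 16 × 6.6036 = 105.658 mm
Correction = (N/12)(d/30) = (14.3/12)(31/30) = 1.2314
PET = 105.658 × 1.2314 = 130.107 mm/month

130.1 mm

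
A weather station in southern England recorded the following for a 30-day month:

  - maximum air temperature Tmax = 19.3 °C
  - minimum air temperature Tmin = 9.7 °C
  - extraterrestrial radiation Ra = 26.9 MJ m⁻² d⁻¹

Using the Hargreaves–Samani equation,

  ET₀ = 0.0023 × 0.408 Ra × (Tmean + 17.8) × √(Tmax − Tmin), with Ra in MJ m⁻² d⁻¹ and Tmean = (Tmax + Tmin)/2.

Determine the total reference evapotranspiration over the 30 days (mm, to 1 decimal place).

Tmean = (19.3 + 9.7)/2 = 14.50 °C
0.408 Ra = 0.408 × 26.9 = 10.9752 mm/d equivalent
ET₀ = 0.0023 × 10.9752 × (14.50 + 17.8) × √9.6 = 0.0023 × 10.9752 × 32.30 × 3.0984 = 2.5263 mm/d
Over 30 days: 2.5263 × 30 = 75.789 mm

75.8 mm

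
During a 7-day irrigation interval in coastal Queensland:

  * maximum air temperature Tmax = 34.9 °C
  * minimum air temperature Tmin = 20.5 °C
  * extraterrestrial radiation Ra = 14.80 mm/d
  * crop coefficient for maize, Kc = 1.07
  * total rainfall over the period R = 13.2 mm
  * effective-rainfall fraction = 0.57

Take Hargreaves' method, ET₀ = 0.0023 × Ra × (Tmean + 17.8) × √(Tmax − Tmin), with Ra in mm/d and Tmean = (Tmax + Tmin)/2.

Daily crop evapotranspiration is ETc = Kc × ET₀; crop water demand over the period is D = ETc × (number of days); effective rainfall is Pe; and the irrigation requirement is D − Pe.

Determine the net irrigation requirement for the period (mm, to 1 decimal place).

36.5 mm

Tmean = (34.9 + 20.5)/2 = 27.70 °C
ET₀ = 0.0023 × 14.80 × (27.70 + 17.8) × √14.4 = 0.0023 × 14.80 × 45.50 × 3.7947 = 5.8773 mm/d
ETc = Kc × ET₀ = 1.07 × 5.8773 = 6.2887 mm/d
Crop demand D = ETc × 7 d = 6.2887 × 7 = 44.021 mm
Pe = 0.57 × 13.2 = 7.524 mm
D − Pe = 44.021 − 7.524 = 36.497 mm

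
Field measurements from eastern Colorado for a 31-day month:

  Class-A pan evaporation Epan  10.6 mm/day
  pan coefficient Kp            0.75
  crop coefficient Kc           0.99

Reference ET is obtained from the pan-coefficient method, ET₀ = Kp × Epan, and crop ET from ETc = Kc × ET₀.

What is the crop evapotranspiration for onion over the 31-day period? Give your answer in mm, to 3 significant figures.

244 mm

ET₀ = 0.75 × 10.6 = 7.9500 mm/d
ETc = Kc × ET₀ = 0.99 × 7.9500 = 7.8705 mm/d
Over 31 days: 7.8705 × 31 = 243.986 mm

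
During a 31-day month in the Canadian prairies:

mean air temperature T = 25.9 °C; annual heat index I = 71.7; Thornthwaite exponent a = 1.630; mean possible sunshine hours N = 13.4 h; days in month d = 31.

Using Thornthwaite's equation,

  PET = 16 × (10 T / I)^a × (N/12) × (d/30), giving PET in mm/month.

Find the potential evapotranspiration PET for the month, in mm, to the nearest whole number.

10T/I = 10 × 25.9 / 71.7 = 3.6123
(10T/I)^a = 3.6123^1.630 = 8.1131
Uncorrected PET = 16 × 8.1131 = 129.810 mm
Correction = (N/12)(d/30) = (13.4/12)(31/30) = 1.1539
PET = 129.810 × 1.1539 = 149.788 mm/month

150 mm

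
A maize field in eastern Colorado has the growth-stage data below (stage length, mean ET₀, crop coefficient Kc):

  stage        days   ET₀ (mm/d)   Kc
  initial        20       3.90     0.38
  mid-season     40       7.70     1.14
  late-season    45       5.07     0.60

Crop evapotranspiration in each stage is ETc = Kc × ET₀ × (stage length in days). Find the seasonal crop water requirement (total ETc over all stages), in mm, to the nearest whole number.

initial: 0.38 × 3.90 × 20 = 29.64 mm
mid-season: 1.14 × 7.70 × 40 = 351.12 mm
late-season: 0.60 × 5.07 × 45 = 136.89 mm
Seasonal total = 517.65 mm

518 mm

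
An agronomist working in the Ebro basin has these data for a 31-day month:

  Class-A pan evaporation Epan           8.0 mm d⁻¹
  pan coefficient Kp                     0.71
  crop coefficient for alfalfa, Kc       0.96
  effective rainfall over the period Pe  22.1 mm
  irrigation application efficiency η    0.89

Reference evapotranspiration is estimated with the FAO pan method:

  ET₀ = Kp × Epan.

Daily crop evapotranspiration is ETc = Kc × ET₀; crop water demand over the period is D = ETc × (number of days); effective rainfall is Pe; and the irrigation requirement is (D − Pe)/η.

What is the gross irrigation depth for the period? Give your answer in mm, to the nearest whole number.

165 mm

ET₀ = 0.71 × 8.0 = 5.6800 mm/d
ETc = Kc × ET₀ = 0.96 × 5.6800 = 5.4528 mm/d
Crop demand D = ETc × 31 d = 5.4528 × 31 = 169.037 mm
D − Pe = 169.037 − 22.1 = 146.937 mm
Gross irrigation = 146.937 / 0.89 = 165.098 mm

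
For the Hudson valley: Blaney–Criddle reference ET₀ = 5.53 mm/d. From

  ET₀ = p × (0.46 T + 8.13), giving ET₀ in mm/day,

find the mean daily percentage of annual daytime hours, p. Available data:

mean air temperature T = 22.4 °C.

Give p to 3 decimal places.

0.300

p = ET₀ / (0.46 T + 8.13) = 5.53 / (0.46 × 22.4 + 8.13) = 5.53 / 18.434 = 0.3000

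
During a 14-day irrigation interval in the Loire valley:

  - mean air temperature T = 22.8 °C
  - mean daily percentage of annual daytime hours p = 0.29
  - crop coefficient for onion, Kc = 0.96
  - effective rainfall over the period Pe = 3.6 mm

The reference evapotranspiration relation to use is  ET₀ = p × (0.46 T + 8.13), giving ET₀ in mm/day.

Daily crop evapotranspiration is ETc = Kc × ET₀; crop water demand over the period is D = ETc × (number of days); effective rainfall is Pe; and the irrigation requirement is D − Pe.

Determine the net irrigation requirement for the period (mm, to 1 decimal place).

ET₀ = 0.29 × (0.46 × 22.8 + 8.13) = 0.29 × 18.618 = 5.3992 mm/d
ETc = Kc × ET₀ = 0.96 × 5.3992 = 5.1832 mm/d
Crop demand D = ETc × 14 d = 5.1832 × 14 = 72.565 mm
D − Pe = 72.565 − 3.6 = 68.965 mm

69.0 mm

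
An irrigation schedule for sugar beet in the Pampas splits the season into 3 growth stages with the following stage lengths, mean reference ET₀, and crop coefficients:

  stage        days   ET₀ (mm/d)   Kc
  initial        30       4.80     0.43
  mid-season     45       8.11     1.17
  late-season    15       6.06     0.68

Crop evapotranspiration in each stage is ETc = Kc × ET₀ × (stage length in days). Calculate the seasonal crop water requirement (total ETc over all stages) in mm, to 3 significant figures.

551 mm

initial: 0.43 × 4.80 × 30 = 61.92 mm
mid-season: 1.17 × 8.11 × 45 = 426.99 mm
late-season: 0.68 × 6.06 × 15 = 61.81 mm
Seasonal total = 550.72 mm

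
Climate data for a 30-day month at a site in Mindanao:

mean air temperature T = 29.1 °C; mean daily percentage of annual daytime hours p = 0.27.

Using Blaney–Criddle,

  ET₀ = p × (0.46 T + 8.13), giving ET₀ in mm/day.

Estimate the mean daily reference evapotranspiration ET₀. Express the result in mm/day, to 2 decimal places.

ET₀ = 0.27 × (0.46 × 29.1 + 8.13) = 0.27 × 21.516 = 5.8093 mm/d

5.81 mm/day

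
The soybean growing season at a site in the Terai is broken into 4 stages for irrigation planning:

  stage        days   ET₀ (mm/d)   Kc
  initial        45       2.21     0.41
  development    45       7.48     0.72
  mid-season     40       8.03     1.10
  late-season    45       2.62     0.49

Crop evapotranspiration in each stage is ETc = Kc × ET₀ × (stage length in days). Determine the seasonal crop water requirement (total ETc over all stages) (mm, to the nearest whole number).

initial: 0.41 × 2.21 × 45 = 40.77 mm
development: 0.72 × 7.48 × 45 = 242.35 mm
mid-season: 1.10 × 8.03 × 40 = 353.32 mm
late-season: 0.49 × 2.62 × 45 = 57.77 mm
Seasonal total = 694.21 mm

694 mm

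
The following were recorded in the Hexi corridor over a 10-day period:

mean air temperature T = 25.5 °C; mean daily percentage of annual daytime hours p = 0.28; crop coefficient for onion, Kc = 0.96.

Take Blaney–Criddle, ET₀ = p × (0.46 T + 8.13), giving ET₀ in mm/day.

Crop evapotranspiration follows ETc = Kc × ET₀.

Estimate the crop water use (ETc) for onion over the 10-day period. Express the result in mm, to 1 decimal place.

53.4 mm

ET₀ = 0.28 × (0.46 × 25.5 + 8.13) = 0.28 × 19.860 = 5.5608 mm/d
ETc = Kc × ET₀ = 0.96 × 5.5608 = 5.3384 mm/d
Over 10 days: 5.3384 × 10 = 53.384 mm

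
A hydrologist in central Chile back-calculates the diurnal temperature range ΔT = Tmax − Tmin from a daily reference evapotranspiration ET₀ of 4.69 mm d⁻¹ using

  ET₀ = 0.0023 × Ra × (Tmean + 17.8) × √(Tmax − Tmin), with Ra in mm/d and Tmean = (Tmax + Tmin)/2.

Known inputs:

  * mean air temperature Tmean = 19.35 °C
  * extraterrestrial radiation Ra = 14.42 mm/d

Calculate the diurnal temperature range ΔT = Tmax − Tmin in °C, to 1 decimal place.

14.5 °C

√ΔT = ET₀ / [0.0023 × Ra × (Tmean+17.8)] = 4.69 / (0.0023 × 14.42 × 37.15) = 3.8065
ΔT = 3.8065² = 14.489 °C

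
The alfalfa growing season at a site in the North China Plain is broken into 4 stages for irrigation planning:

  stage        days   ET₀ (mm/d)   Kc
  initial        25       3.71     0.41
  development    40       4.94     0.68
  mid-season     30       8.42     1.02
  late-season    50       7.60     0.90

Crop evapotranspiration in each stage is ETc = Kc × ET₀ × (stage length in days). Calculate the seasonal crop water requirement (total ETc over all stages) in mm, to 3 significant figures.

772 mm

initial: 0.41 × 3.71 × 25 = 38.03 mm
development: 0.68 × 4.94 × 40 = 134.37 mm
mid-season: 1.02 × 8.42 × 30 = 257.65 mm
late-season: 0.90 × 7.60 × 50 = 342.00 mm
Seasonal total = 772.05 mm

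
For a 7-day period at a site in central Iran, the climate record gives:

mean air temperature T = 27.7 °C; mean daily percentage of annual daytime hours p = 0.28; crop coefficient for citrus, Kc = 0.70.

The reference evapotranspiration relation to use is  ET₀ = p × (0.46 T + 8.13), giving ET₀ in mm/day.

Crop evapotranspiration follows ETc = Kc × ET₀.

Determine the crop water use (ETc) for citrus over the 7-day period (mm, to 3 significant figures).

28.6 mm

ET₀ = 0.28 × (0.46 × 27.7 + 8.13) = 0.28 × 20.872 = 5.8442 mm/d
ETc = Kc × ET₀ = 0.70 × 5.8442 = 4.0909 mm/d
Over 7 days: 4.0909 × 7 = 28.636 mm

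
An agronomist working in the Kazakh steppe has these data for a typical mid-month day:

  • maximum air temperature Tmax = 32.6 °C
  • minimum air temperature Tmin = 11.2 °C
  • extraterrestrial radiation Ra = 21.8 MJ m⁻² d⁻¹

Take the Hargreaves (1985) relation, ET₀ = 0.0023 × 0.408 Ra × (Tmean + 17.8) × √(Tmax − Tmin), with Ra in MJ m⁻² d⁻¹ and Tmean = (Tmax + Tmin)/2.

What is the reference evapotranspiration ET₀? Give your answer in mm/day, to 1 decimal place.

3.8 mm/day

Tmean = (32.6 + 11.2)/2 = 21.90 °C
0.408 Ra = 0.408 × 21.8 = 8.8944 mm/d equivalent
ET₀ = 0.0023 × 8.8944 × (21.90 + 17.8) × √21.4 = 0.0023 × 8.8944 × 39.70 × 4.6260 = 3.7570 mm/d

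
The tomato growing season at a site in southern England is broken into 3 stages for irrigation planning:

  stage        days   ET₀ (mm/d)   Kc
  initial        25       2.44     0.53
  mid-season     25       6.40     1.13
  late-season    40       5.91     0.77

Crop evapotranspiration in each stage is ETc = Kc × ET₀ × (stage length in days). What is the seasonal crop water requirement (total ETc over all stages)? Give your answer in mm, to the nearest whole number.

initial: 0.53 × 2.44 × 25 = 32.33 mm
mid-season: 1.13 × 6.40 × 25 = 180.80 mm
late-season: 0.77 × 5.91 × 40 = 182.03 mm
Seasonal total = 395.16 mm

395 mm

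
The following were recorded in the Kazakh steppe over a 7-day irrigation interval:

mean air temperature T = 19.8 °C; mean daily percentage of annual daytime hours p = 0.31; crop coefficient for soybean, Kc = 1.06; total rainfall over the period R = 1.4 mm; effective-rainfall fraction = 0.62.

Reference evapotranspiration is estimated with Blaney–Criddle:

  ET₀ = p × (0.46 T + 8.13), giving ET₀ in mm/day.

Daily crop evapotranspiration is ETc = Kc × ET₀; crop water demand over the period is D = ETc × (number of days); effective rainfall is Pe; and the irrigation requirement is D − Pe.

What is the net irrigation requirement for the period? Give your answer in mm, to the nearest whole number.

39 mm

ET₀ = 0.31 × (0.46 × 19.8 + 8.13) = 0.31 × 17.238 = 5.3438 mm/d
ETc = Kc × ET₀ = 1.06 × 5.3438 = 5.6644 mm/d
Crop demand D = ETc × 7 d = 5.6644 × 7 = 39.651 mm
Pe = 0.62 × 1.4 = 0.868 mm
D − Pe = 39.651 − 0.868 = 38.783 mm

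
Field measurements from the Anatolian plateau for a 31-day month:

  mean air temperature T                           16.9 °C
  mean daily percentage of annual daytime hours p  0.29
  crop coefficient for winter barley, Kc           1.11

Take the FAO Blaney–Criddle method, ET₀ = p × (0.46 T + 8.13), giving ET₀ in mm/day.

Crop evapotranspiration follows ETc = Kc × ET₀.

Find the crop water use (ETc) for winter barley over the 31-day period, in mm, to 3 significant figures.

159 mm

ET₀ = 0.29 × (0.46 × 16.9 + 8.13) = 0.29 × 15.904 = 4.6122 mm/d
ETc = Kc × ET₀ = 1.11 × 4.6122 = 5.1195 mm/d
Over 31 days: 5.1195 × 31 = 158.705 mm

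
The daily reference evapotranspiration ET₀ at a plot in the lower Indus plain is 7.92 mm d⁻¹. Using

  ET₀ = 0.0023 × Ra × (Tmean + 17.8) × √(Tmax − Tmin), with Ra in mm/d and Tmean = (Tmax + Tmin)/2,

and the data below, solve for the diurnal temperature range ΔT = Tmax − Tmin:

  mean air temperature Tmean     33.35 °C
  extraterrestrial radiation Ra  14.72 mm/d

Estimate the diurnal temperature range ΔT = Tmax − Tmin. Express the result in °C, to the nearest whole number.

√ΔT = ET₀ / [0.0023 × Ra × (Tmean+17.8)] = 7.92 / (0.0023 × 14.72 × 51.15) = 4.5734
ΔT = 4.5734² = 20.916 °C

21 °C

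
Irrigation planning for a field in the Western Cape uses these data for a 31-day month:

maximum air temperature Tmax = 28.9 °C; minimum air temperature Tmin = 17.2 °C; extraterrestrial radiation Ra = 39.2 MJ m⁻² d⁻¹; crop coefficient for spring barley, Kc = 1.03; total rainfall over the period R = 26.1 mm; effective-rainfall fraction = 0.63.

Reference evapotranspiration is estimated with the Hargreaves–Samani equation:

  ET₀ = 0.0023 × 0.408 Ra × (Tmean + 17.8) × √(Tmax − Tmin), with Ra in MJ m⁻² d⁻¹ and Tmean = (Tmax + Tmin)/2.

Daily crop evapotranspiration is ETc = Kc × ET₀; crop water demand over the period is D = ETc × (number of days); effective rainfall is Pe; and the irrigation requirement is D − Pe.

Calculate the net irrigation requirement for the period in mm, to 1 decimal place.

147.7 mm

Tmean = (28.9 + 17.2)/2 = 23.05 °C
0.408 Ra = 0.408 × 39.2 = 15.9936 mm/d equivalent
ET₀ = 0.0023 × 15.9936 × (23.05 + 17.8) × √11.7 = 0.0023 × 15.9936 × 40.85 × 3.4205 = 5.1399 mm/d
ETc = Kc × ET₀ = 1.03 × 5.1399 = 5.2941 mm/d
Crop demand D = ETc × 31 d = 5.2941 × 31 = 164.117 mm
Pe = 0.63 × 26.1 = 16.443 mm
D − Pe = 164.117 − 16.443 = 147.674 mm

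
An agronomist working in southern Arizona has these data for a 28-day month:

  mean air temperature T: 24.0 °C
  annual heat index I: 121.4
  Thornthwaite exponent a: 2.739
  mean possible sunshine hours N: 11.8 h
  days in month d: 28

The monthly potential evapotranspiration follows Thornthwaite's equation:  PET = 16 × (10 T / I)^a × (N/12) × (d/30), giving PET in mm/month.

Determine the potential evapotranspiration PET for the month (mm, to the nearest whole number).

95 mm

10T/I = 10 × 24.0 / 121.4 = 1.9769
(10T/I)^a = 1.9769^2.739 = 6.4670
Uncorrected PET = 16 × 6.4670 = 103.472 mm
Correction = (N/12)(d/30) = (11.8/12)(28/30) = 0.9178
PET = 103.472 × 0.9178 = 94.967 mm/month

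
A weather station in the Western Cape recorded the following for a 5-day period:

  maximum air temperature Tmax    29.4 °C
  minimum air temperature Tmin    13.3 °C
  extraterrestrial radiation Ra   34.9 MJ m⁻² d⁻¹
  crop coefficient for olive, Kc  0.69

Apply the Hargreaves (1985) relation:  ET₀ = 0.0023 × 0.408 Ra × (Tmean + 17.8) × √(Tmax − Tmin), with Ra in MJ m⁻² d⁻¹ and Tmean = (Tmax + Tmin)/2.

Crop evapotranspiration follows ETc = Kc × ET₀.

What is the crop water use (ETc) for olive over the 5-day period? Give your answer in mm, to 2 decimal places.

17.75 mm

Tmean = (29.4 + 13.3)/2 = 21.35 °C
0.408 Ra = 0.408 × 34.9 = 14.2392 mm/d equivalent
ET₀ = 0.0023 × 14.2392 × (21.35 + 17.8) × √16.1 = 0.0023 × 14.2392 × 39.15 × 4.0125 = 5.1447 mm/d
ETc = Kc × ET₀ = 0.69 × 5.1447 = 3.5498 mm/d
Over 5 days: 3.5498 × 5 = 17.749 mm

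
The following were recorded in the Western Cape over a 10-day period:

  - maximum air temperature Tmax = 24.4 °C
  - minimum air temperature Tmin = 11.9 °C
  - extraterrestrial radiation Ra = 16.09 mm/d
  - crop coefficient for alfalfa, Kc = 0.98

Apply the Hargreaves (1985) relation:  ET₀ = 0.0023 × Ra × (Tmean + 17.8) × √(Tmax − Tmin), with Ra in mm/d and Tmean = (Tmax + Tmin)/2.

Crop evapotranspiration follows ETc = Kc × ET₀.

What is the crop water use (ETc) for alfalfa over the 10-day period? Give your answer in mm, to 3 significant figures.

46.1 mm

Tmean = (24.4 + 11.9)/2 = 18.15 °C
ET₀ = 0.0023 × 16.09 × (18.15 + 17.8) × √12.5 = 0.0023 × 16.09 × 35.95 × 3.5355 = 4.7036 mm/d
ETc = Kc × ET₀ = 0.98 × 4.7036 = 4.6095 mm/d
Over 10 days: 4.6095 × 10 = 46.095 mm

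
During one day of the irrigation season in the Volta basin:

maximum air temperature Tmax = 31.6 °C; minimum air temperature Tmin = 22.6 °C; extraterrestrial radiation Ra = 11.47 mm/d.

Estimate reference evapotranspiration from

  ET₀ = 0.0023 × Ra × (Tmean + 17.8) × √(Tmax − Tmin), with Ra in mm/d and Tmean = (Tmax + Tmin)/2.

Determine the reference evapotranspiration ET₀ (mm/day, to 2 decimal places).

3.55 mm/day

Tmean = (31.6 + 22.6)/2 = 27.10 °C
ET₀ = 0.0023 × 11.47 × (27.10 + 17.8) × √9.0 = 0.0023 × 11.47 × 44.90 × 3.0000 = 3.5535 mm/d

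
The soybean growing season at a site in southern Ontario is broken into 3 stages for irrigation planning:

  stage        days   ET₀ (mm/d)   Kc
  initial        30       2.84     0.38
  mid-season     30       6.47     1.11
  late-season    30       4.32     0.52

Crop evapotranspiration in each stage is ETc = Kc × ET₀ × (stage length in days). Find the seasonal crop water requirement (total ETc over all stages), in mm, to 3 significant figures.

315 mm

initial: 0.38 × 2.84 × 30 = 32.38 mm
mid-season: 1.11 × 6.47 × 30 = 215.45 mm
late-season: 0.52 × 4.32 × 30 = 67.39 mm
Seasonal total = 315.22 mm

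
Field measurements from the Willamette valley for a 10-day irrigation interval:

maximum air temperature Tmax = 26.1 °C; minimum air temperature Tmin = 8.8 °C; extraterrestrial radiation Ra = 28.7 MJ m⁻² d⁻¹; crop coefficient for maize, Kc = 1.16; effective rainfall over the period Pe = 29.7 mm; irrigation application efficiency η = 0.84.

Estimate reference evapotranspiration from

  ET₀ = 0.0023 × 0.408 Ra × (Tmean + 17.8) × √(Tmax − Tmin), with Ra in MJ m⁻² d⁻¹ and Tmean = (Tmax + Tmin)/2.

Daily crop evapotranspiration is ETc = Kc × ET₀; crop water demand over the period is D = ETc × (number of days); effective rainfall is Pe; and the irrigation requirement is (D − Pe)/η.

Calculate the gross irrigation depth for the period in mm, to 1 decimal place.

Tmean = (26.1 + 8.8)/2 = 17.45 °C
0.408 Ra = 0.408 × 28.7 = 11.7096 mm/d equivalent
ET₀ = 0.0023 × 11.7096 × (17.45 + 17.8) × √17.3 = 0.0023 × 11.7096 × 35.25 × 4.1593 = 3.9487 mm/d
ETc = Kc × ET₀ = 1.16 × 3.9487 = 4.5805 mm/d
Crop demand D = ETc × 10 d = 4.5805 × 10 = 45.805 mm
D − Pe = 45.805 − 29.7 = 16.105 mm
Gross irrigation = 16.105 / 0.84 = 19.173 mm

19.2 mm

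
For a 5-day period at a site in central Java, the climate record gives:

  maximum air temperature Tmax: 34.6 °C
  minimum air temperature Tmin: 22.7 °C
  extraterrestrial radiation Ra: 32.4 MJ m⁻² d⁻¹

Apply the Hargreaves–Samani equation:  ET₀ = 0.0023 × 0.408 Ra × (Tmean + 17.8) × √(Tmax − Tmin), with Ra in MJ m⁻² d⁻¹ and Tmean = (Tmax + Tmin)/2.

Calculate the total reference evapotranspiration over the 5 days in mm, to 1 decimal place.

Tmean = (34.6 + 22.7)/2 = 28.65 °C
0.408 Ra = 0.408 × 32.4 = 13.2192 mm/d equivalent
ET₀ = 0.0023 × 13.2192 × (28.65 + 17.8) × √11.9 = 0.0023 × 13.2192 × 46.45 × 3.4496 = 4.8718 mm/d
Over 5 days: 4.8718 × 5 = 24.359 mm

24.4 mm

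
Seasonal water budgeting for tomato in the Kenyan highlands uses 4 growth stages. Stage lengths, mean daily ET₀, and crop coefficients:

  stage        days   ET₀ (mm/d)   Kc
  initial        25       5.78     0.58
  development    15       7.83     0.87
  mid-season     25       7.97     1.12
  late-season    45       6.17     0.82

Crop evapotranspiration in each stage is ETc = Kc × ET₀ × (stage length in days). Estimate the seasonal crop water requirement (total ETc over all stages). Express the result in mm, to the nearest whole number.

637 mm

initial: 0.58 × 5.78 × 25 = 83.81 mm
development: 0.87 × 7.83 × 15 = 102.18 mm
mid-season: 1.12 × 7.97 × 25 = 223.16 mm
late-season: 0.82 × 6.17 × 45 = 227.67 mm
Seasonal total = 636.82 mm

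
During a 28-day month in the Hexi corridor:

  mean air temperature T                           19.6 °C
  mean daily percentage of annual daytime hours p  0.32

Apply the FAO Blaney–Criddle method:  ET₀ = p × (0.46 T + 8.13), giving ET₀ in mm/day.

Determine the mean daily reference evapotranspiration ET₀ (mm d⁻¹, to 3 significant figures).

5.49 mm d⁻¹

ET₀ = 0.32 × (0.46 × 19.6 + 8.13) = 0.32 × 17.146 = 5.4867 mm/d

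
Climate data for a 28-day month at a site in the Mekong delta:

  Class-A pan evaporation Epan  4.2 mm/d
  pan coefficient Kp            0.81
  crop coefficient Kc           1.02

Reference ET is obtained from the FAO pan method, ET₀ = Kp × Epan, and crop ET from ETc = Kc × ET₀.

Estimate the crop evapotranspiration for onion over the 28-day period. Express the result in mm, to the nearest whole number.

ET₀ = 0.81 × 4.2 = 3.4020 mm/d
ETc = Kc × ET₀ = 1.02 × 3.4020 = 3.4700 mm/d
Over 28 days: 3.4700 × 28 = 97.160 mm

97 mm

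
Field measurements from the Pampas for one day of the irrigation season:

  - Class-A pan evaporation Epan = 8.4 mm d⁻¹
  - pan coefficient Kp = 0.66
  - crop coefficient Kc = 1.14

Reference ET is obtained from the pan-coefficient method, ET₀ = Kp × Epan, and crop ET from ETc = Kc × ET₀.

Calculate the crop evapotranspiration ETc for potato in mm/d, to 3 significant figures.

ET₀ = 0.66 × 8.4 = 5.5440 mm/d
ETc = Kc × ET₀ = 1.14 × 5.5440 = 6.3202 mm/d

6.32 mm/d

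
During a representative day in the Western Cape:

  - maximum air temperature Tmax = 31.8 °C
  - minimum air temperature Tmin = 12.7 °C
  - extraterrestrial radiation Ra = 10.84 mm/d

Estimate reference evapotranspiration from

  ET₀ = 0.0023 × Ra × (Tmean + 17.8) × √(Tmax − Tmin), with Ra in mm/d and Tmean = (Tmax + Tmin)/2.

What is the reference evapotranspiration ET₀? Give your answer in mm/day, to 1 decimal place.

4.4 mm/day

Tmean = (31.8 + 12.7)/2 = 22.25 °C
ET₀ = 0.0023 × 10.84 × (22.25 + 17.8) × √19.1 = 0.0023 × 10.84 × 40.05 × 4.3704 = 4.3640 mm/d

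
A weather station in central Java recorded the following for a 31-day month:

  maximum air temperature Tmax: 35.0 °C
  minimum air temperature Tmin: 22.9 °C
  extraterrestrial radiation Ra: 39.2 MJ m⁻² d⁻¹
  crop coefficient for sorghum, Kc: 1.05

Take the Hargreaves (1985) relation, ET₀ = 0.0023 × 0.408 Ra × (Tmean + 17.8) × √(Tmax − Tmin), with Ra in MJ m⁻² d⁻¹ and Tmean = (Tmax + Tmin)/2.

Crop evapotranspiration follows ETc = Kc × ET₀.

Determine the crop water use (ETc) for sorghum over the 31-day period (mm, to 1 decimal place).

194.7 mm

Tmean = (35.0 + 22.9)/2 = 28.95 °C
0.408 Ra = 0.408 × 39.2 = 15.9936 mm/d equivalent
ET₀ = 0.0023 × 15.9936 × (28.95 + 17.8) × √12.1 = 0.0023 × 15.9936 × 46.75 × 3.4785 = 5.9820 mm/d
ETc = Kc × ET₀ = 1.05 × 5.9820 = 6.2811 mm/d
Over 31 days: 6.2811 × 31 = 194.714 mm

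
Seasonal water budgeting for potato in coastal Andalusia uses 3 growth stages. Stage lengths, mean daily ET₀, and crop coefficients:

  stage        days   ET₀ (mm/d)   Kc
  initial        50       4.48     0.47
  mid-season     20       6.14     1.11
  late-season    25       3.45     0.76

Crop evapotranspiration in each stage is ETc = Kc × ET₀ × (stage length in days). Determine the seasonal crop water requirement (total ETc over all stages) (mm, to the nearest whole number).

initial: 0.47 × 4.48 × 50 = 105.28 mm
mid-season: 1.11 × 6.14 × 20 = 136.31 mm
late-season: 0.76 × 3.45 × 25 = 65.55 mm
Seasonal total = 307.14 mm

307 mm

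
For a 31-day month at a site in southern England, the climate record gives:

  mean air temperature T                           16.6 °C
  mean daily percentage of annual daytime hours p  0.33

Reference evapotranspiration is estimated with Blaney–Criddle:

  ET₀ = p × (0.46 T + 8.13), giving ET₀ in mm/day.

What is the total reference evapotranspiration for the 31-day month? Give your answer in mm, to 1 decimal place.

161.3 mm

ET₀ = 0.33 × (0.46 × 16.6 + 8.13) = 0.33 × 15.766 = 5.2028 mm/d
Monthly total = 5.2028 × 31 = 161.287 mm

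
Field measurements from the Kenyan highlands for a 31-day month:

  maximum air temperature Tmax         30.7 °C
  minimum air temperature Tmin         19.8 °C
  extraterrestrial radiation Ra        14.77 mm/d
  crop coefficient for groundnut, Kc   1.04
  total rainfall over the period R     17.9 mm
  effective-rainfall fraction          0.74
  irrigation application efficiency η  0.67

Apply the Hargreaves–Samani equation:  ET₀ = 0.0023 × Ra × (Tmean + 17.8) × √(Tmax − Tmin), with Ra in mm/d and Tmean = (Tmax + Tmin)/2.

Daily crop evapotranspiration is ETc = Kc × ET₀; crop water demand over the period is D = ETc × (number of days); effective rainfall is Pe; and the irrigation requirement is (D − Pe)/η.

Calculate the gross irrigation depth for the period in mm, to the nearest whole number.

Tmean = (30.7 + 19.8)/2 = 25.25 °C
ET₀ = 0.0023 × 14.77 × (25.25 + 17.8) × √10.9 = 0.0023 × 14.77 × 43.05 × 3.3015 = 4.8283 mm/d
ETc = Kc × ET₀ = 1.04 × 4.8283 = 5.0214 mm/d
Crop demand D = ETc × 31 d = 5.0214 × 31 = 155.663 mm
Pe = 0.74 × 17.9 = 13.246 mm
D − Pe = 155.663 − 13.246 = 142.417 mm
Gross irrigation = 142.417 / 0.67 = 212.563 mm

213 mm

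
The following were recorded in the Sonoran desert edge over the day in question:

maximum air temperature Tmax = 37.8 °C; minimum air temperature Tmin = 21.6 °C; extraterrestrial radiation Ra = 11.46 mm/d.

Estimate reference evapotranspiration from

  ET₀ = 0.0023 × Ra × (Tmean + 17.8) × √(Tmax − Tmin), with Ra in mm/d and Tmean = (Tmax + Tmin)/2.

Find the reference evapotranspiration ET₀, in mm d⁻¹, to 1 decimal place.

5.0 mm d⁻¹

Tmean = (37.8 + 21.6)/2 = 29.70 °C
ET₀ = 0.0023 × 11.46 × (29.70 + 17.8) × √16.2 = 0.0023 × 11.46 × 47.50 × 4.0249 = 5.0392 mm/d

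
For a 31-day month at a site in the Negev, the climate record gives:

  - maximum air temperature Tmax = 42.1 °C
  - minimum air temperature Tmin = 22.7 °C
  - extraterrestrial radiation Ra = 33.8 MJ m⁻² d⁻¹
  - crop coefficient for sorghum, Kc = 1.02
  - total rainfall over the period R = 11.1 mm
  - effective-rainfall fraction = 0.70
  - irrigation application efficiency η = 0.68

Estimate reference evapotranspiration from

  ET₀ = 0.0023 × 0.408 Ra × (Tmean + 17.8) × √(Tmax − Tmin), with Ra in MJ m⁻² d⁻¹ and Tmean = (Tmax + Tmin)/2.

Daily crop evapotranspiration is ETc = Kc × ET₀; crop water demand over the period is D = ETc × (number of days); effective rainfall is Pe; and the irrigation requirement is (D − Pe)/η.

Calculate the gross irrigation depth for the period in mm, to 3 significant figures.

315 mm

Tmean = (42.1 + 22.7)/2 = 32.40 °C
0.408 Ra = 0.408 × 33.8 = 13.7904 mm/d equivalent
ET₀ = 0.0023 × 13.7904 × (32.40 + 17.8) × √19.4 = 0.0023 × 13.7904 × 50.20 × 4.4045 = 7.0130 mm/d
ETc = Kc × ET₀ = 1.02 × 7.0130 = 7.1533 mm/d
Crop demand D = ETc × 31 d = 7.1533 × 31 = 221.752 mm
Pe = 0.70 × 11.1 = 7.770 mm
D − Pe = 221.752 − 7.770 = 213.982 mm
Gross irrigation = 213.982 / 0.68 = 314.679 mm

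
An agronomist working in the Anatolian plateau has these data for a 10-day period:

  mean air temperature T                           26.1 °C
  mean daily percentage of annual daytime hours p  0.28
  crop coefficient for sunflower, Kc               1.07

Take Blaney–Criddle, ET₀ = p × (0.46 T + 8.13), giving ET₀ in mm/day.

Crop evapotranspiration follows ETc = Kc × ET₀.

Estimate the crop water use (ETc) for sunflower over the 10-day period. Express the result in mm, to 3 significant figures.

ET₀ = 0.28 × (0.46 × 26.1 + 8.13) = 0.28 × 20.136 = 5.6381 mm/d
ETc = Kc × ET₀ = 1.07 × 5.6381 = 6.0328 mm/d
Over 10 days: 6.0328 × 10 = 60.328 mm

60.3 mm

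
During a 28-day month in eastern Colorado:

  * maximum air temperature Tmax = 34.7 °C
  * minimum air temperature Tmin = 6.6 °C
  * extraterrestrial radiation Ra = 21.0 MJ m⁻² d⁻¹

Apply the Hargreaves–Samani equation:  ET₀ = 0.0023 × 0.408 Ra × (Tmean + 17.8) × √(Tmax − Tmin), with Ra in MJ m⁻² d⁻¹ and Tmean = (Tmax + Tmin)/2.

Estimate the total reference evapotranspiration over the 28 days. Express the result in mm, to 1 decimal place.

112.5 mm

Tmean = (34.7 + 6.6)/2 = 20.65 °C
0.408 Ra = 0.408 × 21.0 = 8.5680 mm/d equivalent
ET₀ = 0.0023 × 8.5680 × (20.65 + 17.8) × √28.1 = 0.0023 × 8.5680 × 38.45 × 5.3009 = 4.0166 mm/d
Over 28 days: 4.0166 × 28 = 112.465 mm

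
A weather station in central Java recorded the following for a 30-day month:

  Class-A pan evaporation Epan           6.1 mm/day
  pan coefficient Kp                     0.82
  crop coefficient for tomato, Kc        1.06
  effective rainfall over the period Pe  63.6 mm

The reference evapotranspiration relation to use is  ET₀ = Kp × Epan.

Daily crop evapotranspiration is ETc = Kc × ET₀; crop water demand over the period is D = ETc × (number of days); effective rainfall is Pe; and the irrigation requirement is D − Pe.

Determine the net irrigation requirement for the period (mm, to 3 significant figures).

ET₀ = 0.82 × 6.1 = 5.0020 mm/d
ETc = Kc × ET₀ = 1.06 × 5.0020 = 5.3021 mm/d
Crop demand D = ETc × 30 d = 5.3021 × 30 = 159.063 mm
D − Pe = 159.063 − 63.6 = 95.463 mm

95.5 mm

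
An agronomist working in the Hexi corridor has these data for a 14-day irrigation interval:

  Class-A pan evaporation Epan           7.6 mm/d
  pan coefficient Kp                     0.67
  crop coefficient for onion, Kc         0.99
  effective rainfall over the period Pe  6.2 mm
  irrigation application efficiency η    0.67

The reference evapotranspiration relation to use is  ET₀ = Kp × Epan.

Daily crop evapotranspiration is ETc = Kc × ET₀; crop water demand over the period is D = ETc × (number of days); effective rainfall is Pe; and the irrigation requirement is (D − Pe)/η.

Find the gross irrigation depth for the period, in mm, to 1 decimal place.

96.1 mm

ET₀ = 0.67 × 7.6 = 5.0920 mm/d
ETc = Kc × ET₀ = 0.99 × 5.0920 = 5.0411 mm/d
Crop demand D = ETc × 14 d = 5.0411 × 14 = 70.575 mm
D − Pe = 70.575 − 6.2 = 64.375 mm
Gross irrigation = 64.375 / 0.67 = 96.082 mm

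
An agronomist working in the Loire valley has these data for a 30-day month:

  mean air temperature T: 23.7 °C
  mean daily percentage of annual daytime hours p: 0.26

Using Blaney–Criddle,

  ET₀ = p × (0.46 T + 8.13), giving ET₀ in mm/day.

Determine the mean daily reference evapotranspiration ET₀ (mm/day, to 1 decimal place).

ET₀ = 0.26 × (0.46 × 23.7 + 8.13) = 0.26 × 19.032 = 4.9483 mm/d

4.9 mm/day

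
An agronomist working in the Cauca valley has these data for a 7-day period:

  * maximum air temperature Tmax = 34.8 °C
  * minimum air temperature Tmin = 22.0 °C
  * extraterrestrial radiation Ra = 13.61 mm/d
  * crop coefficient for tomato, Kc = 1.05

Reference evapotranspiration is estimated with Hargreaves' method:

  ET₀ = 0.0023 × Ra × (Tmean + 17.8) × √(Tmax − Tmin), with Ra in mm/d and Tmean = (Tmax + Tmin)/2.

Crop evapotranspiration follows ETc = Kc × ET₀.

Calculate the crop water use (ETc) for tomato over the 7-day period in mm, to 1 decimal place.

38.0 mm

Tmean = (34.8 + 22.0)/2 = 28.40 °C
ET₀ = 0.0023 × 13.61 × (28.40 + 17.8) × √12.8 = 0.0023 × 13.61 × 46.20 × 3.5777 = 5.1741 mm/d
ETc = Kc × ET₀ = 1.05 × 5.1741 = 5.4328 mm/d
Over 7 days: 5.4328 × 7 = 38.030 mm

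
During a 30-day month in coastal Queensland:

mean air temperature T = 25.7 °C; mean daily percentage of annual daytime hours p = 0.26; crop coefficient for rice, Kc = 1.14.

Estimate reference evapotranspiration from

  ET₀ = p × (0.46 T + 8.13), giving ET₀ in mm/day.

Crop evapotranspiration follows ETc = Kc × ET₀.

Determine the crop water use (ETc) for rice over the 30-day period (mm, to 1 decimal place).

177.4 mm

ET₀ = 0.26 × (0.46 × 25.7 + 8.13) = 0.26 × 19.952 = 5.1875 mm/d
ETc = Kc × ET₀ = 1.14 × 5.1875 = 5.9138 mm/d
Over 30 days: 5.9138 × 30 = 177.414 mm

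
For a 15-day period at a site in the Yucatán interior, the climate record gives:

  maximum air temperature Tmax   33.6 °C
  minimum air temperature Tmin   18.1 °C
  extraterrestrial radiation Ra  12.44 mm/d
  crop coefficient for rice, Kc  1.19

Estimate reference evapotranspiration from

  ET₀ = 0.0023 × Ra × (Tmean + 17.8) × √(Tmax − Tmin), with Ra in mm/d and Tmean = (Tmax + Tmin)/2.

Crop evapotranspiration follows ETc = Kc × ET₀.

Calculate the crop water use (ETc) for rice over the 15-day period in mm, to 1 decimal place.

87.8 mm

Tmean = (33.6 + 18.1)/2 = 25.85 °C
ET₀ = 0.0023 × 12.44 × (25.85 + 17.8) × √15.5 = 0.0023 × 12.44 × 43.65 × 3.9370 = 4.9170 mm/d
ETc = Kc × ET₀ = 1.19 × 4.9170 = 5.8512 mm/d
Over 15 days: 5.8512 × 15 = 87.768 mm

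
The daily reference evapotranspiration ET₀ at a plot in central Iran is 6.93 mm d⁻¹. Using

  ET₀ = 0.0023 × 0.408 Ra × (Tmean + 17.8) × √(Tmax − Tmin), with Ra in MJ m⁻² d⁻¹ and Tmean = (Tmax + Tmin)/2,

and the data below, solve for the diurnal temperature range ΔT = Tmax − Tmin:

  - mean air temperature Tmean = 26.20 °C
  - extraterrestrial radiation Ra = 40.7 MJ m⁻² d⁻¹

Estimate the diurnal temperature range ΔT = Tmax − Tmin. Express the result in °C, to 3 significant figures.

17.0 °C

√ΔT = ET₀ / [0.0023 × 0.408 × Ra × (Tmean+17.8)] = 6.93 / (0.0023 × 16.6056 × 44.00) = 4.1238
ΔT = 4.1238² = 17.006 °C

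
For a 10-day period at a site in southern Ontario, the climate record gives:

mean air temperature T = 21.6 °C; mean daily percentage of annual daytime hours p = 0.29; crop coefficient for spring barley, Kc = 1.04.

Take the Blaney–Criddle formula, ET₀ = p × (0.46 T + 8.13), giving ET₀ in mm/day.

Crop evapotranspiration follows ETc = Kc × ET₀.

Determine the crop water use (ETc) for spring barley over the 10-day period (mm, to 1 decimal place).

ET₀ = 0.29 × (0.46 × 21.6 + 8.13) = 0.29 × 18.066 = 5.2391 mm/d
ETc = Kc × ET₀ = 1.04 × 5.2391 = 5.4487 mm/d
Over 10 days: 5.4487 × 10 = 54.487 mm

54.5 mm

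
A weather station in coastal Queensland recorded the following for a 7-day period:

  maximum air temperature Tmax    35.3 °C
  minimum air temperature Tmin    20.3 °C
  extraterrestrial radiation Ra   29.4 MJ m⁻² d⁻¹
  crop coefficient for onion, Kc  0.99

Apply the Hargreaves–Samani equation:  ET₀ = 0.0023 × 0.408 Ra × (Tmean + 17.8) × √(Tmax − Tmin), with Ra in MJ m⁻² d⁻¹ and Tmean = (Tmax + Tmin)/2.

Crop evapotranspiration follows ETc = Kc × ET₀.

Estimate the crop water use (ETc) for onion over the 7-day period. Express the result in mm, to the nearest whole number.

Tmean = (35.3 + 20.3)/2 = 27.80 °C
0.408 Ra = 0.408 × 29.4 = 11.9952 mm/d equivalent
ET₀ = 0.0023 × 11.9952 × (27.80 + 17.8) × √15.0 = 0.0023 × 11.9952 × 45.60 × 3.8730 = 4.8725 mm/d
ETc = Kc × ET₀ = 0.99 × 4.8725 = 4.8238 mm/d
Over 7 days: 4.8238 × 7 = 33.767 mm

34 mm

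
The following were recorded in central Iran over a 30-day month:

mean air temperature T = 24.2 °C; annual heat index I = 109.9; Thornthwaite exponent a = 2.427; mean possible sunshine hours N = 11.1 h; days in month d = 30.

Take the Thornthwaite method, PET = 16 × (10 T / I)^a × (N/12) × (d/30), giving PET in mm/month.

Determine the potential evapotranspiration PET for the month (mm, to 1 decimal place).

10T/I = 10 × 24.2 / 109.9 = 2.2020
(10T/I)^a = 2.2020^2.427 = 6.7923
Uncorrected PET = 16 × 6.7923 = 108.677 mm
Correction = (N/12)(d/30) = (11.1/12)(30/30) = 0.9250
PET = 108.677 × 0.9250 = 100.526 mm/month

100.5 mm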